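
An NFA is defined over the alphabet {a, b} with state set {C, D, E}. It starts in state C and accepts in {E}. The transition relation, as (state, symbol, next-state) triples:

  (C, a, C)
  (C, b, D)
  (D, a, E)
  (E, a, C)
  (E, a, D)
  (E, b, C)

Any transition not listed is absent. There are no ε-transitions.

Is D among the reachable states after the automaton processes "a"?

Start in {C}.
Read 'a': C→{C}; now {C}.
State D is not in {C}.

No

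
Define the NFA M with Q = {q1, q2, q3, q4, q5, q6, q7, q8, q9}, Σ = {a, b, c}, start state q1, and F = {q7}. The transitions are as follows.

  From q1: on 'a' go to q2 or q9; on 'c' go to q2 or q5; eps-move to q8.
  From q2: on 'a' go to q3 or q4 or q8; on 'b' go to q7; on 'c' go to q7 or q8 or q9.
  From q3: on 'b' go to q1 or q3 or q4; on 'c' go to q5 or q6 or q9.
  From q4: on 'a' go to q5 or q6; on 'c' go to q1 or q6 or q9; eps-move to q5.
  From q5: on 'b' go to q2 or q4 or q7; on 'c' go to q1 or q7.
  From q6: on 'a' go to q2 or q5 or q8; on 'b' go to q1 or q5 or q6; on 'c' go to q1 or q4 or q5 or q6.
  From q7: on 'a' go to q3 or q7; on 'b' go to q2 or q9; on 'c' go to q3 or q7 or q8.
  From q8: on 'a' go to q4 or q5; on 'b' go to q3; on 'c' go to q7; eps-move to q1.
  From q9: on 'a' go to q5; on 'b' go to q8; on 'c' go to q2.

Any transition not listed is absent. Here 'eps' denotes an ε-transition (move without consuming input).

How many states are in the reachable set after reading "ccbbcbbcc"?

9

Start: ε-closure({q1}) = {q1, q8}.
Read 'c': {q1, q8} → {q2, q5, q7}.
Read 'c': {q2, q5, q7} → {q1, q3, q7, q8, q9}.
Read 'b': {q1, q3, q7, q8, q9} → {q1, q2, q3, q4, q5, q8, q9}.
Read 'b': {q1, q2, q3, q4, q5, q8, q9} → {q1, q2, q3, q4, q5, q7, q8}.
Read 'c': {q1, q2, q3, q4, q5, q7, q8} → {q1, q2, q3, q5, q6, q7, q8, q9}.
Read 'b': {q1, q2, q3, q5, q6, q7, q8, q9} → {q1, q2, q3, q4, q5, q6, q7, q8, q9}.
Read 'b': {q1, q2, q3, q4, q5, q6, q7, q8, q9} → {q1, q2, q3, q4, q5, q6, q7, q8, q9}.
Read 'c': {q1, q2, q3, q4, q5, q6, q7, q8, q9} → {q1, q2, q3, q4, q5, q6, q7, q8, q9}.
Read 'c': {q1, q2, q3, q4, q5, q6, q7, q8, q9} → {q1, q2, q3, q4, q5, q6, q7, q8, q9}.
That set has 9 states.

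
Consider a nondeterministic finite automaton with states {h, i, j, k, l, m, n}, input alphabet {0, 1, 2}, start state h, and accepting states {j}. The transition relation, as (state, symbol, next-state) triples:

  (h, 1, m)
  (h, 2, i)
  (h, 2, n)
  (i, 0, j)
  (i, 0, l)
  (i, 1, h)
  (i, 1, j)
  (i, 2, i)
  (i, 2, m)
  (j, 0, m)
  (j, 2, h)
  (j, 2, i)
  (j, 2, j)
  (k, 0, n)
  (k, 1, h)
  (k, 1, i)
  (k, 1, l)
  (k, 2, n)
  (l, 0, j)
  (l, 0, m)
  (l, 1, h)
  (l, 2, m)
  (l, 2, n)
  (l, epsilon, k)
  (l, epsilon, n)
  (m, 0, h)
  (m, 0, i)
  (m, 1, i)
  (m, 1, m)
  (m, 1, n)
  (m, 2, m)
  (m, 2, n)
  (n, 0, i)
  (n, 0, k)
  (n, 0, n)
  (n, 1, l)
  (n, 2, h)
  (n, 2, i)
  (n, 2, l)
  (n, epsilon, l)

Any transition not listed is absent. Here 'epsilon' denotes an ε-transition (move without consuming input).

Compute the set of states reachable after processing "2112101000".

Start in {h}.
Read '2': {h} → {i, k, l, n}.
Read '1': {i, k, l, n} → {h, i, j, k, l, n}.
Read '1': {h, i, j, k, l, n} → {h, i, j, k, l, m, n}.
Read '2': {h, i, j, k, l, m, n} → {h, i, j, k, l, m, n}.
Read '1': {h, i, j, k, l, m, n} → {h, i, j, k, l, m, n}.
Read '0': {h, i, j, k, l, m, n} → {h, i, j, k, l, m, n}.
Read '1': {h, i, j, k, l, m, n} → {h, i, j, k, l, m, n}.
Read '0': {h, i, j, k, l, m, n} → {h, i, j, k, l, m, n}.
Read '0': {h, i, j, k, l, m, n} → {h, i, j, k, l, m, n}.
Read '0': {h, i, j, k, l, m, n} → {h, i, j, k, l, m, n}.

{h, i, j, k, l, m, n}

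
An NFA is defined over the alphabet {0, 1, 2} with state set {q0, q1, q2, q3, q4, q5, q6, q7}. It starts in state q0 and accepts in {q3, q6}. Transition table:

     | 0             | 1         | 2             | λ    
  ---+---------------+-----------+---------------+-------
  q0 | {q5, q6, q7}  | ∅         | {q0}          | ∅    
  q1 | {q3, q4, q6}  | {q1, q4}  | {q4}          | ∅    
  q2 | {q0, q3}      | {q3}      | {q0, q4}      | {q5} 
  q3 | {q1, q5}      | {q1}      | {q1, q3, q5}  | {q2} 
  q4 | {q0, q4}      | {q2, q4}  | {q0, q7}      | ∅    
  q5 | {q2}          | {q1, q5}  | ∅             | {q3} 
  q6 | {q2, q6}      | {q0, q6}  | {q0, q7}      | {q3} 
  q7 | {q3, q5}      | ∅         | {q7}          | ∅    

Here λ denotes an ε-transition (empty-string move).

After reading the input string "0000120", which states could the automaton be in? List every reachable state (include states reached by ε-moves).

{q0, q1, q2, q3, q4, q5, q6, q7}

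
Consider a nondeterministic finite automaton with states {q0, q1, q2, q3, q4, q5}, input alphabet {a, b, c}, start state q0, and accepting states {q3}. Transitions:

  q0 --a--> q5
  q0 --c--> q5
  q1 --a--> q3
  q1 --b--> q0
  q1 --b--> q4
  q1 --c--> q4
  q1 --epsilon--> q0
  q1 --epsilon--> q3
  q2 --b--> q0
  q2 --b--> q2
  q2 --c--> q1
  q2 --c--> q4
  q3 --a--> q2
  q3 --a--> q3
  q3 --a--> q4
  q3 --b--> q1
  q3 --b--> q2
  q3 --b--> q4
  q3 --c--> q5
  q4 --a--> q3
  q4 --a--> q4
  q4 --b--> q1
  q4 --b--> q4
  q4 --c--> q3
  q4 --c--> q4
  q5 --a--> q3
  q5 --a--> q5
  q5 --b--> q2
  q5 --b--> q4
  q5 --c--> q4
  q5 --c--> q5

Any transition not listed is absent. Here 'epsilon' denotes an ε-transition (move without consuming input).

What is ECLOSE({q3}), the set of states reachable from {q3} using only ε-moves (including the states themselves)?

{q3}

Begin with {q3}.
No ε-moves leave this set, so the closure equals the set itself.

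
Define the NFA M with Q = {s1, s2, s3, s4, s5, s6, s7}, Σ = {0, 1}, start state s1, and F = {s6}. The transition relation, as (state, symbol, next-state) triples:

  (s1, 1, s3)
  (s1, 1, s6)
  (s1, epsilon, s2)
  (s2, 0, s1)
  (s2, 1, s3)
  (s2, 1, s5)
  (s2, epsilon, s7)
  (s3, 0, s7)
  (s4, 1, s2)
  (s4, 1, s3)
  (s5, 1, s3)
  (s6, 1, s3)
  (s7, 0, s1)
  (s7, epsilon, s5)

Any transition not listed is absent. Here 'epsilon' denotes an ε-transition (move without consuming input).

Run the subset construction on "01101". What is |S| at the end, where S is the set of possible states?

1

Start: ε-closure({s1}) = {s1, s2, s5, s7}.
Read '0': {s1, s2, s5, s7} → {s1, s2, s5, s7}.
Read '1': {s1, s2, s5, s7} → {s3, s5, s6}.
Read '1': {s3, s5, s6} → {s3}.
Read '0': {s3} → {s5, s7}.
Read '1': {s5, s7} → {s3}.
That set has 1 state.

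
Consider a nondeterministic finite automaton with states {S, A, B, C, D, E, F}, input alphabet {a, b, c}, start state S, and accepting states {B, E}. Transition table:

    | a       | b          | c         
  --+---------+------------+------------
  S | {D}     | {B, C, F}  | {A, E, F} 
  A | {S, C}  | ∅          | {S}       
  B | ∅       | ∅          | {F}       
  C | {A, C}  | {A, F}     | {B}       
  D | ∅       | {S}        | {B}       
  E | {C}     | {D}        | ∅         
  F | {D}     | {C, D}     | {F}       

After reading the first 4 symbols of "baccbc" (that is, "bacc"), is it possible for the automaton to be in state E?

Yes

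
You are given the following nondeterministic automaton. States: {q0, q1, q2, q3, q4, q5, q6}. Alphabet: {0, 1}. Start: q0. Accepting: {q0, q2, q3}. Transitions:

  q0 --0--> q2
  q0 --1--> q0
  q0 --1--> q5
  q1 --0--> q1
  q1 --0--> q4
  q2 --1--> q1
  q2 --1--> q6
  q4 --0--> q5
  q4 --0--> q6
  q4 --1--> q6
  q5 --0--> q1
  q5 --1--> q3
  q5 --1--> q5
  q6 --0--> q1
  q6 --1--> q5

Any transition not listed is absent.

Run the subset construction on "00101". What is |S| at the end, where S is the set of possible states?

Start in {q0}.
Read '0': q0→{q2}; now {q2}.
Read '0': q2→∅; now ∅.
The set is empty and remains empty for the remaining 3 symbols.
That set has 0 states.

0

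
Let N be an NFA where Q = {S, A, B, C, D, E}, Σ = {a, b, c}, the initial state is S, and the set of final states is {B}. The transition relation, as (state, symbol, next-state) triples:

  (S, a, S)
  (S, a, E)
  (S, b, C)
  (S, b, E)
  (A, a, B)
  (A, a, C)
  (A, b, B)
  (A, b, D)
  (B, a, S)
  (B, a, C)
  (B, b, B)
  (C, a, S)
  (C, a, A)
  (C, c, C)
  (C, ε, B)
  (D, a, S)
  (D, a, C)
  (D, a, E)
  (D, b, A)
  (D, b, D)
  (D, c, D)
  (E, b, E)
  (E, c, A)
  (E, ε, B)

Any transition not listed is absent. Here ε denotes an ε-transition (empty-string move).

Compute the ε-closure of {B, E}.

Begin with {B, E}.
No ε-moves leave this set, so the closure equals the set itself.

{B, E}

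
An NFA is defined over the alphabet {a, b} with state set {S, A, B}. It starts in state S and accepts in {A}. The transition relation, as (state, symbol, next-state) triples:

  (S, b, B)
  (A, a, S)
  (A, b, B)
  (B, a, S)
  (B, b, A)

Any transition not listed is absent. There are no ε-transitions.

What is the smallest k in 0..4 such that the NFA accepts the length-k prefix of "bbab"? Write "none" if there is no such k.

2

Start in {S}.
Read 'b': {S} → {B}.
Read 'b': {B} → {A}.
None of the earlier sets intersect F, but {A} does.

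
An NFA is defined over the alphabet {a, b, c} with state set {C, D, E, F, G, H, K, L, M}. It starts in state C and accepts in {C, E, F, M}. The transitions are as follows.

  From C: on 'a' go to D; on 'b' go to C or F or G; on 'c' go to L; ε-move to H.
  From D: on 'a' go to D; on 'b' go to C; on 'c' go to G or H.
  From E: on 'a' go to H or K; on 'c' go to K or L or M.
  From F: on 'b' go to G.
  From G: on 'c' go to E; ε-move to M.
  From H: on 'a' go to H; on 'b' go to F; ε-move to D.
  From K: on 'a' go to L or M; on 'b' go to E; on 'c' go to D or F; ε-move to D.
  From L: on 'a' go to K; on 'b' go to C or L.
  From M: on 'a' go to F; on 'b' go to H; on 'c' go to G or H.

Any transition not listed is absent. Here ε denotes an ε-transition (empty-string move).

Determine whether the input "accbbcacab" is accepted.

Yes

Start: ε-closure({C}) = {C, D, H}.
Read 'a': {C, D, H} → {D, H}.
Read 'c': {D, H} → {D, G, H, M}.
Read 'c': {D, G, H, M} → {D, E, G, H, M}.
Read 'b': {D, E, G, H, M} → {C, D, F, H}.
Read 'b': {C, D, F, H} → {C, D, F, G, H, M}.
Read 'c': {C, D, F, G, H, M} → {D, E, G, H, L, M}.
Read 'a': {D, E, G, H, L, M} → {D, F, H, K}.
Read 'c': {D, F, H, K} → {D, F, G, H, M}.
Read 'a': {D, F, G, H, M} → {D, F, H}.
Read 'b': {D, F, H} → {C, D, F, G, H, M}.
The final set {C, D, F, G, H, M} contains the accepting states C, F, M.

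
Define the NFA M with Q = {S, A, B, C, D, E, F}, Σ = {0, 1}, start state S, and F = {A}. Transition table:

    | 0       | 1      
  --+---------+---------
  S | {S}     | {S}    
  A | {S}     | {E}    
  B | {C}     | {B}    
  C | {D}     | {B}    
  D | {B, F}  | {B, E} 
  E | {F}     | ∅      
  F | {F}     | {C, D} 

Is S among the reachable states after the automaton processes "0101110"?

Start in {S}.
Read '0': S→{S}; now {S}.
Read '1': S→{S}; now {S}.
Read '0': S→{S}; now {S}.
Read '1': S→{S}; now {S}.
Read '1': S→{S}; now {S}.
Read '1': S→{S}; now {S}.
Read '0': S→{S}; now {S}.
State S is in {S}.

Yes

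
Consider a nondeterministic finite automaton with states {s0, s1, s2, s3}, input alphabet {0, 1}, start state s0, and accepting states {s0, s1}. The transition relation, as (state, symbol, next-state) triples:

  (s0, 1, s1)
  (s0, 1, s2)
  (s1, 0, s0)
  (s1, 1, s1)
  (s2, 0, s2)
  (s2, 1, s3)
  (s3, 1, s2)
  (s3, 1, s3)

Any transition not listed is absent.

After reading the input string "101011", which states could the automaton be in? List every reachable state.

Start in {s0}.
Read '1': {s0} → {s1, s2}.
Read '0': {s1, s2} → {s0, s2}.
Read '1': {s0, s2} → {s1, s2, s3}.
Read '0': {s1, s2, s3} → {s0, s2}.
Read '1': {s0, s2} → {s1, s2, s3}.
Read '1': {s1, s2, s3} → {s1, s2, s3}.

{s1, s2, s3}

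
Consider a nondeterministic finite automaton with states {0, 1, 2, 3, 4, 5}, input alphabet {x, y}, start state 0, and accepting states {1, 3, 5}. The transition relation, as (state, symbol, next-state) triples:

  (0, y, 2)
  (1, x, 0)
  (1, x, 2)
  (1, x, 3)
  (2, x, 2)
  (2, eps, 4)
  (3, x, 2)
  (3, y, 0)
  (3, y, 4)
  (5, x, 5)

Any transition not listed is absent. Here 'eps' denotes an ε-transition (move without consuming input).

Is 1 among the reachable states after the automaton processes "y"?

No

Start in {0}.
Read 'y': 0→{2}; union {2}; ε-closure = {2, 4}.
State 1 is not in {2, 4}.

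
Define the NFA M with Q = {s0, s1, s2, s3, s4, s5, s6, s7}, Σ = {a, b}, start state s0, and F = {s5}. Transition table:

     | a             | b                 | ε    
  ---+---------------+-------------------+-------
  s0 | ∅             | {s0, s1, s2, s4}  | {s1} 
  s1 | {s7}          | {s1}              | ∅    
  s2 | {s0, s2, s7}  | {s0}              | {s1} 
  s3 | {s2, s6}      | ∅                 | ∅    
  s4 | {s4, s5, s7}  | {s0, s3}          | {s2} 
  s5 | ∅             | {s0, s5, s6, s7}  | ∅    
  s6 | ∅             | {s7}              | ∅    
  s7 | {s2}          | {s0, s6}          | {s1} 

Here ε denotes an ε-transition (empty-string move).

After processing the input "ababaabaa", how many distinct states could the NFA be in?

Start: ε-closure({s0}) = {s0, s1}.
Read 'a': {s0, s1} → {s1, s7}.
Read 'b': {s1, s7} → {s0, s1, s6}.
Read 'a': {s0, s1, s6} → {s1, s7}.
Read 'b': {s1, s7} → {s0, s1, s6}.
Read 'a': {s0, s1, s6} → {s1, s7}.
Read 'a': {s1, s7} → {s1, s2, s7}.
Read 'b': {s1, s2, s7} → {s0, s1, s6}.
Read 'a': {s0, s1, s6} → {s1, s7}.
Read 'a': {s1, s7} → {s1, s2, s7}.
That set has 3 states.

3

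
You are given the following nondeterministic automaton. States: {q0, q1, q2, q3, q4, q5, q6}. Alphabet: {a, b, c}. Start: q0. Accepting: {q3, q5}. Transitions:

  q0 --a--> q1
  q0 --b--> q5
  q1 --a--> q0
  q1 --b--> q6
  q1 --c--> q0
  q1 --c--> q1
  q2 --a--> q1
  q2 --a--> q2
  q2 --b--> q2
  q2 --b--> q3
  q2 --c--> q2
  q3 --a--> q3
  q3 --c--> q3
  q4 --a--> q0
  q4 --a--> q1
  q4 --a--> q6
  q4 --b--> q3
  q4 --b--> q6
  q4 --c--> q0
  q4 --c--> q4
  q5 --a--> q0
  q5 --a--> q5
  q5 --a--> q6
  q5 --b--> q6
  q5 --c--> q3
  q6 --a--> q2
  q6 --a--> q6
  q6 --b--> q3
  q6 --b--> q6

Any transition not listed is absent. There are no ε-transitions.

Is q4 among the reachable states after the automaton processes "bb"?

Start in {q0}.
Read 'b': {q0} → {q5}.
Read 'b': {q5} → {q6}.
State q4 is not in {q6}.

No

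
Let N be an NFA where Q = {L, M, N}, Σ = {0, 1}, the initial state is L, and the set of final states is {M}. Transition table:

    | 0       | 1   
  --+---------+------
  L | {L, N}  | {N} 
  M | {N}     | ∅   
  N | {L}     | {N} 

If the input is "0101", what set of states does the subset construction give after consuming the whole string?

{N}

Start in {L}.
Read '0': L→{L, N}; now {L, N}.
Read '1': L→{N}, N→{N}; now {N}.
Read '0': N→{L}; now {L}.
Read '1': L→{N}; now {N}.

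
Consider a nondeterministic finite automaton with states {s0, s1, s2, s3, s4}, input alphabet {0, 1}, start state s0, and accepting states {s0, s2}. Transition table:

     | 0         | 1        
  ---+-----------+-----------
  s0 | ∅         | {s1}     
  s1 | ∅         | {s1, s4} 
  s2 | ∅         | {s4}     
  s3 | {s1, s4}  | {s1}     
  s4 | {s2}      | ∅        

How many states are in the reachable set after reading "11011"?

0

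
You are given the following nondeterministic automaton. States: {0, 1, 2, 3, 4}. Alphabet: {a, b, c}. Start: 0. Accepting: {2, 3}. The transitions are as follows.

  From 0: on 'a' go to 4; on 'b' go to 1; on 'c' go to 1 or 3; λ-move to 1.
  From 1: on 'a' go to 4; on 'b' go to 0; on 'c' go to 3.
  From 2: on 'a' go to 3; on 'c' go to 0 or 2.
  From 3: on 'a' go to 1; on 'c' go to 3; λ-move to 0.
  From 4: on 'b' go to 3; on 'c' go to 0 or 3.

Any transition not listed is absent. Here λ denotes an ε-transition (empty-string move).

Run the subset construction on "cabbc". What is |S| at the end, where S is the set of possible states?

3

Start: ε-closure({0}) = {0, 1}.
Read 'c': 0→{1, 3}, 1→{3}; union {1, 3}; ε-closure = {0, 1, 3}.
Read 'a': 0→{4}, 1→{4}, 3→{1}; now {1, 4}.
Read 'b': 1→{0}, 4→{3}; union {0, 3}; ε-closure = {0, 1, 3}.
Read 'b': 0→{1}, 1→{0}, 3→∅; now {0, 1}.
Read 'c': 0→{1, 3}, 1→{3}; union {1, 3}; ε-closure = {0, 1, 3}.
That set has 3 states.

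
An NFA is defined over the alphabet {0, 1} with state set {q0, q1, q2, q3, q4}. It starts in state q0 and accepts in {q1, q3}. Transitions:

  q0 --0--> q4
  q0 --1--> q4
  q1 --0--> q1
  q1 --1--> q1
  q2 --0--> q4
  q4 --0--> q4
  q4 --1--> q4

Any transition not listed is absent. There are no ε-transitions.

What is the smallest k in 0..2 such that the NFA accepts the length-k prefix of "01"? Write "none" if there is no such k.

none

Start in {q0}.
Read '0': q0→{q4}; now {q4}.
Read '1': q4→{q4}; now {q4}.
No reachable set along the way intersects F.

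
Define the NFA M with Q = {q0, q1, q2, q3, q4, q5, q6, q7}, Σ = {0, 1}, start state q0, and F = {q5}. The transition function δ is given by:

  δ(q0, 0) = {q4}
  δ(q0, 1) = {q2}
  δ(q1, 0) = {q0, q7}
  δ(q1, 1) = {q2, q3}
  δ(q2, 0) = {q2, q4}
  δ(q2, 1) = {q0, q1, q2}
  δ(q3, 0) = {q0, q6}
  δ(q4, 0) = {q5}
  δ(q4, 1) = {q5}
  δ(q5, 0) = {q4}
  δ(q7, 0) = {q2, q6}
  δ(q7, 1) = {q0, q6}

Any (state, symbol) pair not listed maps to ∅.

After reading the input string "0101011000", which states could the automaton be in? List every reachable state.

Start in {q0}.
Read '0': {q0} → {q4}.
Read '1': {q4} → {q5}.
Read '0': {q5} → {q4}.
Read '1': {q4} → {q5}.
Read '0': {q5} → {q4}.
Read '1': {q4} → {q5}.
Read '1': {q5} → ∅.
The set is empty and remains empty for the remaining 3 symbols.

∅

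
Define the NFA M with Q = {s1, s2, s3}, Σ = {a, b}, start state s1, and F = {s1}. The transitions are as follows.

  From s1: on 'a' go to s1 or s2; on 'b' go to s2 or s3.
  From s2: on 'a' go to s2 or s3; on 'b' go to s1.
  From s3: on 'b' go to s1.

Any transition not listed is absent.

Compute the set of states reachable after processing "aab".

{s1, s2, s3}

Start in {s1}.
Read 'a': s1→{s1, s2}; now {s1, s2}.
Read 'a': s1→{s1, s2}, s2→{s2, s3}; now {s1, s2, s3}.
Read 'b': s1→{s2, s3}, s2→{s1}, s3→{s1}; now {s1, s2, s3}.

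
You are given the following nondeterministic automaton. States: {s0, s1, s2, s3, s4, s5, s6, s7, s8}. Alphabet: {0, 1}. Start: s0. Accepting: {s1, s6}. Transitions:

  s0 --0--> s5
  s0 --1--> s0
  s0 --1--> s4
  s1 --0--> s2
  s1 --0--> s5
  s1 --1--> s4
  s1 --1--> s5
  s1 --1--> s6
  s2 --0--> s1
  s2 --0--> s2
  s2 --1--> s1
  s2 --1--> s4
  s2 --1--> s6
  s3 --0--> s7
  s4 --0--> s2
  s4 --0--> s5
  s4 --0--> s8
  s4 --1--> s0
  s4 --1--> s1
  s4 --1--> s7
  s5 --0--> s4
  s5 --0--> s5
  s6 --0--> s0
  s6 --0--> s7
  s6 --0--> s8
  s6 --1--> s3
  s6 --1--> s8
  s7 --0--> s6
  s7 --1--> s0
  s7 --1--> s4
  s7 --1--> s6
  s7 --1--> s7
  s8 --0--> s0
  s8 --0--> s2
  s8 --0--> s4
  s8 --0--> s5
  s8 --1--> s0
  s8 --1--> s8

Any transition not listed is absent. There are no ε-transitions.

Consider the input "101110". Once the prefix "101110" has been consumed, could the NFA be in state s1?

Start in {s0}.
Read '1': s0→{s0, s4}; now {s0, s4}.
Read '0': s0→{s5}, s4→{s2, s5, s8}; now {s2, s5, s8}.
Read '1': s2→{s1, s4, s6}, s5→∅, s8→{s0, s8}; now {s0, s1, s4, s6, s8}.
Read '1': s0→{s0, s4}, s1→{s4, s5, s6}, s4→{s0, s1, s7}, s6→{s3, s8}, s8→{s0, s8}; now {s0, s1, s3, s4, s5, s6, s7, s8}.
Read '1': s0→{s0, s4}, s1→{s4, s5, s6}, s3→∅, s4→{s0, s1, s7}, s5→∅, s6→{s3, s8}, s7→{s0, s4, s6, s7}, s8→{s0, s8}; now {s0, s1, s3, s4, s5, s6, s7, s8}.
Read '0': s0→{s5}, s1→{s2, s5}, s3→{s7}, s4→{s2, s5, s8}, s5→{s4, s5}, s6→{s0, s7, s8}, s7→{s6}, s8→{s0, s2, s4, s5}; now {s0, s2, s4, s5, s6, s7, s8}.
State s1 is not in {s0, s2, s4, s5, s6, s7, s8}.

No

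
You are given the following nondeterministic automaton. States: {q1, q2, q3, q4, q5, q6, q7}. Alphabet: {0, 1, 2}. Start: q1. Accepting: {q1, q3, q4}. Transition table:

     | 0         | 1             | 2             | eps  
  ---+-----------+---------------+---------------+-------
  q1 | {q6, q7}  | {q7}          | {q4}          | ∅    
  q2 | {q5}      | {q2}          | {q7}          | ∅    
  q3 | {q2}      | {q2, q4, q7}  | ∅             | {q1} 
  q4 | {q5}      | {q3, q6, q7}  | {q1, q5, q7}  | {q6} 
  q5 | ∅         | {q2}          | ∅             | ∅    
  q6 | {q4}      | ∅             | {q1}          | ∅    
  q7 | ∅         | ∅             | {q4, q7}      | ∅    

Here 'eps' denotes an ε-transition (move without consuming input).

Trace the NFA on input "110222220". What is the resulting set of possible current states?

∅

Start in {q1}.
Read '1': q1→{q7}; now {q7}.
Read '1': q7→∅; now ∅.
The set is empty and remains empty for the remaining 7 symbols.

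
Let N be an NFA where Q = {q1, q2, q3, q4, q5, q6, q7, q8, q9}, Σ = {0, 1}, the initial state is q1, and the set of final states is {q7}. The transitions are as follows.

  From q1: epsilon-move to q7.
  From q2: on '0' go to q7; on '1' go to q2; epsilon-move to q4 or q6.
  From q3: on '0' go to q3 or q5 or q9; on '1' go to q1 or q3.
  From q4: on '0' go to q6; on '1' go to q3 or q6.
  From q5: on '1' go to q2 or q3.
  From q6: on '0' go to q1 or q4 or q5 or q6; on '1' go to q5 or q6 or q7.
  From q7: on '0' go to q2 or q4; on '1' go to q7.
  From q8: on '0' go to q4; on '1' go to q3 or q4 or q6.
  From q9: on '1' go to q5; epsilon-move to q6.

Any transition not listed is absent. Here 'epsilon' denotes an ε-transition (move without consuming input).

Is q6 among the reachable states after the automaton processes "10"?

Yes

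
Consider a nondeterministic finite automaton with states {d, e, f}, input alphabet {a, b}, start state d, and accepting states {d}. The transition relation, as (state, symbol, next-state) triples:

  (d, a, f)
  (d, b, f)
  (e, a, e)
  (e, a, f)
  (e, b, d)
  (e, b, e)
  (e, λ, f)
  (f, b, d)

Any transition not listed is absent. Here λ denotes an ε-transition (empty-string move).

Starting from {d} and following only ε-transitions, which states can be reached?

{d}

Begin with {d}.
No ε-moves leave this set, so the closure equals the set itself.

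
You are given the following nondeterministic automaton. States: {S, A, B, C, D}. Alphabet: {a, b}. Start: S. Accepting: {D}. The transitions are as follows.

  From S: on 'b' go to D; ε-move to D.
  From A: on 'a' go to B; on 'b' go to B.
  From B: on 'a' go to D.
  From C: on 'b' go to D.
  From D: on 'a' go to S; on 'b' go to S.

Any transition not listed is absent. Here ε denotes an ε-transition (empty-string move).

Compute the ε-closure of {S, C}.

{S, C, D}

Begin with {S, C}.
ε-move S → D; add D.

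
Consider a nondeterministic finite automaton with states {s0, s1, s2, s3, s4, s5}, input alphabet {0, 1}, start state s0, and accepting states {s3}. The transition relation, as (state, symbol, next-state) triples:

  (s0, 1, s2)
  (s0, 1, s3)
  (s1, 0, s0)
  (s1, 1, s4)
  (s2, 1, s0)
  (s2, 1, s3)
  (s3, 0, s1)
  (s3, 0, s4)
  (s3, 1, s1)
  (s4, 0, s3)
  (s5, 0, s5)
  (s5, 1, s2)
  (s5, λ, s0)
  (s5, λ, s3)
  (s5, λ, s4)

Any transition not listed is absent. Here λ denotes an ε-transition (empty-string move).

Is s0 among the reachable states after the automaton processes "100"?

Start in {s0}.
Read '1': s0→{s2, s3}; now {s2, s3}.
Read '0': s2→∅, s3→{s1, s4}; now {s1, s4}.
Read '0': s1→{s0}, s4→{s3}; now {s0, s3}.
State s0 is in {s0, s3}.

Yes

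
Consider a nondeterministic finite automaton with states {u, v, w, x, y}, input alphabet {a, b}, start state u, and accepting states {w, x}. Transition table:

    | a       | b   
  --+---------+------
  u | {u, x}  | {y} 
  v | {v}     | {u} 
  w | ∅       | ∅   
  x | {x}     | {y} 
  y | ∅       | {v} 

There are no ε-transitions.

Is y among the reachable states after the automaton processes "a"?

Start in {u}.
Read 'a': u→{u, x}; now {u, x}.
State y is not in {u, x}.

No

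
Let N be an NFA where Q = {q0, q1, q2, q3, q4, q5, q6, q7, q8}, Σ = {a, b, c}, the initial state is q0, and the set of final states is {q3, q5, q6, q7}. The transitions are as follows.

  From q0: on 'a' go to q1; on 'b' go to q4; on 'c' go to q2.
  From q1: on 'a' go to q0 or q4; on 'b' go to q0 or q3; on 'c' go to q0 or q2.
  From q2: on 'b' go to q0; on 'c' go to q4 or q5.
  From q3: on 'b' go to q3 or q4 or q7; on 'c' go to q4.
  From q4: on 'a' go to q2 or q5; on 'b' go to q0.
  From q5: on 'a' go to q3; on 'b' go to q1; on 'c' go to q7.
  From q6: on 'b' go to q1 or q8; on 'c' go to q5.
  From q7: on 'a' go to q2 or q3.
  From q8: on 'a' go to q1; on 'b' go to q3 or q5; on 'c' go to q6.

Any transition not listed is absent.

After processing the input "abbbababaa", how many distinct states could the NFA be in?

Start in {q0}.
Read 'a': {q0} → {q1}.
Read 'b': {q1} → {q0, q3}.
Read 'b': {q0, q3} → {q3, q4, q7}.
Read 'b': {q3, q4, q7} → {q0, q3, q4, q7}.
Read 'a': {q0, q3, q4, q7} → {q1, q2, q3, q5}.
Read 'b': {q1, q2, q3, q5} → {q0, q1, q3, q4, q7}.
Read 'a': {q0, q1, q3, q4, q7} → {q0, q1, q2, q3, q4, q5}.
Read 'b': {q0, q1, q2, q3, q4, q5} → {q0, q1, q3, q4, q7}.
Read 'a': {q0, q1, q3, q4, q7} → {q0, q1, q2, q3, q4, q5}.
Read 'a': {q0, q1, q2, q3, q4, q5} → {q0, q1, q2, q3, q4, q5}.
That set has 6 states.

6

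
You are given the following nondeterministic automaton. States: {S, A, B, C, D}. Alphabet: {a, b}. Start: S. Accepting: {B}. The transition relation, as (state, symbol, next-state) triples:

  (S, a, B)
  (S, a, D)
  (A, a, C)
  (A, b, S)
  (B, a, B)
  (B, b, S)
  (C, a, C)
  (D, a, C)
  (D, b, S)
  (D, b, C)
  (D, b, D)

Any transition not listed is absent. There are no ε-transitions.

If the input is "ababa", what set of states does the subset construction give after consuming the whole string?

{B, C, D}

Start in {S}.
Read 'a': {S} → {B, D}.
Read 'b': {B, D} → {S, C, D}.
Read 'a': {S, C, D} → {B, C, D}.
Read 'b': {B, C, D} → {S, C, D}.
Read 'a': {S, C, D} → {B, C, D}.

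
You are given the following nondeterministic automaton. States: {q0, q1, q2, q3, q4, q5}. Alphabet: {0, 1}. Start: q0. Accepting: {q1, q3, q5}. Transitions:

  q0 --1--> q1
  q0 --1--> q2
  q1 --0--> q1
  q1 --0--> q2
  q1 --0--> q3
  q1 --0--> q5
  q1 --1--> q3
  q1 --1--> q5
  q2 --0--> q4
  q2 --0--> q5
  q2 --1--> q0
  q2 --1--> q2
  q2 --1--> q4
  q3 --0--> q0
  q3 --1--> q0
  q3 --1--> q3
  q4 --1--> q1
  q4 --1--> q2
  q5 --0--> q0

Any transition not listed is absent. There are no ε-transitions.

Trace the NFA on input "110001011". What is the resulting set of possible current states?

∅

Start in {q0}.
Read '1': {q0} → {q1, q2}.
Read '1': {q1, q2} → {q0, q2, q3, q4, q5}.
Read '0': {q0, q2, q3, q4, q5} → {q0, q4, q5}.
Read '0': {q0, q4, q5} → {q0}.
Read '0': {q0} → ∅.
The set is empty and remains empty for the remaining 4 symbols.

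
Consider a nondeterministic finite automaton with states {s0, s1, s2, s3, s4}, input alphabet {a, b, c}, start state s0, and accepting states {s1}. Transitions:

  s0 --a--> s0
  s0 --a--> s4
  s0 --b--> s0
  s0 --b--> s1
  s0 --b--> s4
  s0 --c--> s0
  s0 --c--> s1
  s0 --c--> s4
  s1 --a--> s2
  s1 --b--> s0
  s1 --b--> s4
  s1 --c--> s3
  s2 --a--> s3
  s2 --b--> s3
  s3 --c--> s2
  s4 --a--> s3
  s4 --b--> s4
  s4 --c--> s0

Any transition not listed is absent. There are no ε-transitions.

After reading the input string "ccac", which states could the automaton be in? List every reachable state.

{s0, s1, s2, s4}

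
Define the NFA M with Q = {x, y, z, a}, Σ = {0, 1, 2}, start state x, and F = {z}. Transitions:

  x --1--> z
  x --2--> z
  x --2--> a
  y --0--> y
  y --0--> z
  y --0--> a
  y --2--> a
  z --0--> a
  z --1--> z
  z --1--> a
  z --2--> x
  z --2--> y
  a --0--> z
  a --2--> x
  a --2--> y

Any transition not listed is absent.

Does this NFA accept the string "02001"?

No

Start in {x}.
Read '0': x→∅; now ∅.
The set is empty and remains empty for the remaining 4 symbols.
The final set ∅ contains no accepting state.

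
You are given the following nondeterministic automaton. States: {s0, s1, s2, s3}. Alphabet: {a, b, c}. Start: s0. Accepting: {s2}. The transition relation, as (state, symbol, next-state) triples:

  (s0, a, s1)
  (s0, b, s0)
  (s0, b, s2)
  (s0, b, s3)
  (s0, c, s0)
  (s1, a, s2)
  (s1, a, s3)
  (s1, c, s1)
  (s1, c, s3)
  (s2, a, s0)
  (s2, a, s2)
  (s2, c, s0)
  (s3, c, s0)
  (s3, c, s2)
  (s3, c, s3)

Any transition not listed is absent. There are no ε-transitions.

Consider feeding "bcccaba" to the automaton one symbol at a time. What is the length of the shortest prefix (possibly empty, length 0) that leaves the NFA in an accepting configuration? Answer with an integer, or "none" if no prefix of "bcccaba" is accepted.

1

Start in {s0}.
Read 'b': {s0} → {s0, s2, s3}.
None of the earlier sets intersect F, but {s0, s2, s3} does.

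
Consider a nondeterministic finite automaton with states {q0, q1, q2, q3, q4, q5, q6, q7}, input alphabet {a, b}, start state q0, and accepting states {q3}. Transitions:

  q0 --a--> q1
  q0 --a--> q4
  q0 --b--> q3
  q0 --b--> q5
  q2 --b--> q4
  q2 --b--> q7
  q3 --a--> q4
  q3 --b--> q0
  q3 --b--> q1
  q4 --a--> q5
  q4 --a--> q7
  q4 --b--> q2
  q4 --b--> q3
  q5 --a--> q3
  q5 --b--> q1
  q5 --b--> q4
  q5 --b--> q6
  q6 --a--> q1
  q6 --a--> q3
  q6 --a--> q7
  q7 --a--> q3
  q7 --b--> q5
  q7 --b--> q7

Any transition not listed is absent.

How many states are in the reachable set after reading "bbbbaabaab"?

8

Start in {q0}.
Read 'b': {q0} → {q3, q5}.
Read 'b': {q3, q5} → {q0, q1, q4, q6}.
Read 'b': {q0, q1, q4, q6} → {q2, q3, q5}.
Read 'b': {q2, q3, q5} → {q0, q1, q4, q6, q7}.
Read 'a': {q0, q1, q4, q6, q7} → {q1, q3, q4, q5, q7}.
Read 'a': {q1, q3, q4, q5, q7} → {q3, q4, q5, q7}.
Read 'b': {q3, q4, q5, q7} → {q0, q1, q2, q3, q4, q5, q6, q7}.
Read 'a': {q0, q1, q2, q3, q4, q5, q6, q7} → {q1, q3, q4, q5, q7}.
Read 'a': {q1, q3, q4, q5, q7} → {q3, q4, q5, q7}.
Read 'b': {q3, q4, q5, q7} → {q0, q1, q2, q3, q4, q5, q6, q7}.
That set has 8 states.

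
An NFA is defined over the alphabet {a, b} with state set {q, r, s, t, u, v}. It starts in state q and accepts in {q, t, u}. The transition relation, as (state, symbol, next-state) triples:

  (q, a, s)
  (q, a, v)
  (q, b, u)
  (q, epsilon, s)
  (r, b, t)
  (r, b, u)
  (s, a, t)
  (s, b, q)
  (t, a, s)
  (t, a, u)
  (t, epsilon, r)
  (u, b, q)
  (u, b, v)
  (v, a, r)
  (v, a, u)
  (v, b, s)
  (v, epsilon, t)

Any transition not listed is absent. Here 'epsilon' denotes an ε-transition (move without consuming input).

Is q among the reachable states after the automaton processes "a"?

No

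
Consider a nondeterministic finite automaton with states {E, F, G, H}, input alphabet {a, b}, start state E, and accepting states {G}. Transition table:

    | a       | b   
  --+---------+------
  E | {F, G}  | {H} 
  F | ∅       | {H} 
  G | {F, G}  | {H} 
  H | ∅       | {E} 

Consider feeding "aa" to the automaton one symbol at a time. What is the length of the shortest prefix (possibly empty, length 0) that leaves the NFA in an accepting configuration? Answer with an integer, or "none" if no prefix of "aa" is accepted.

1

Start in {E}.
Read 'a': {E} → {F, G}.
None of the earlier sets intersect F, but {F, G} does.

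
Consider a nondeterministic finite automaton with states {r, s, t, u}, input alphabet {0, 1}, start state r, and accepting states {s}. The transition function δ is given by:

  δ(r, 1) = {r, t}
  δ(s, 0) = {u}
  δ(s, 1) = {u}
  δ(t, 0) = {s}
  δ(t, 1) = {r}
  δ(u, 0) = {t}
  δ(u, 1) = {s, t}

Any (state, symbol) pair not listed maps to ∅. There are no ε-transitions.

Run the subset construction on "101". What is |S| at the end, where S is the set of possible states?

Start in {r}.
Read '1': r→{r, t}; now {r, t}.
Read '0': r→∅, t→{s}; now {s}.
Read '1': s→{u}; now {u}.
That set has 1 state.

1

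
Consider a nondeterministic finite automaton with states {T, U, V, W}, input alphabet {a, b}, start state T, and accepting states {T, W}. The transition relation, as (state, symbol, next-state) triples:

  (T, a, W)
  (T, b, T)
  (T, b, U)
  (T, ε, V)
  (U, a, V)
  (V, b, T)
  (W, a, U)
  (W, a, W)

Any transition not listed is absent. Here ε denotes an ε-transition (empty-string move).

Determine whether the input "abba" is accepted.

No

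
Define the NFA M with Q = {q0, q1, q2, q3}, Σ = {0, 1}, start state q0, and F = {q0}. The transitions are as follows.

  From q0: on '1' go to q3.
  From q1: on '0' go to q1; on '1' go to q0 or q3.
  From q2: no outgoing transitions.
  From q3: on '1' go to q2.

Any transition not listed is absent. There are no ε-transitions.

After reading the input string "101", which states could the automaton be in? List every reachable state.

Start in {q0}.
Read '1': {q0} → {q3}.
Read '0': {q3} → ∅.
The set is empty and remains empty for the remaining 1 symbol.

∅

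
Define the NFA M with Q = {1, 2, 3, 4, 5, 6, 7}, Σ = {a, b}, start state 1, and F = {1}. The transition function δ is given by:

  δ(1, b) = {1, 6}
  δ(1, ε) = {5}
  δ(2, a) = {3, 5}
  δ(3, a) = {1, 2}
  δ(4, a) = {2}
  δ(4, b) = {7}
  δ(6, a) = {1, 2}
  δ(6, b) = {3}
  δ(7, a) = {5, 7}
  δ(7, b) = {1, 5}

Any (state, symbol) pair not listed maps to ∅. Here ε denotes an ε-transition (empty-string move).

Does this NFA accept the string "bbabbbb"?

Start: ε-closure({1}) = {1, 5}.
Read 'b': 1→{1, 6}, 5→∅; union {1, 6}; ε-closure = {1, 5, 6}.
Read 'b': 1→{1, 6}, 5→∅, 6→{3}; union {1, 3, 6}; ε-closure = {1, 3, 5, 6}.
Read 'a': 1→∅, 3→{1, 2}, 5→∅, 6→{1, 2}; union {1, 2}; ε-closure = {1, 2, 5}.
Read 'b': 1→{1, 6}, 2→∅, 5→∅; union {1, 6}; ε-closure = {1, 5, 6}.
Read 'b': 1→{1, 6}, 5→∅, 6→{3}; union {1, 3, 6}; ε-closure = {1, 3, 5, 6}.
Read 'b': 1→{1, 6}, 3→∅, 5→∅, 6→{3}; union {1, 3, 6}; ε-closure = {1, 3, 5, 6}.
Read 'b': 1→{1, 6}, 3→∅, 5→∅, 6→{3}; union {1, 3, 6}; ε-closure = {1, 3, 5, 6}.
The final set {1, 3, 5, 6} contains the accepting state 1.

Yes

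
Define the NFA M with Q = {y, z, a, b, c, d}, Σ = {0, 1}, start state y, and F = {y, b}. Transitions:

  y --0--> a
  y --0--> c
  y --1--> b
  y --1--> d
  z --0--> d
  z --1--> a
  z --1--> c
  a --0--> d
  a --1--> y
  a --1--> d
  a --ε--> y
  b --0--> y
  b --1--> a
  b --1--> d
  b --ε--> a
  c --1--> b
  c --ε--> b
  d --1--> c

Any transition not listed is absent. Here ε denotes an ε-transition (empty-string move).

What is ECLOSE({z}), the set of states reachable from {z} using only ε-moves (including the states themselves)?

Begin with {z}.
No ε-moves leave this set, so the closure equals the set itself.

{z}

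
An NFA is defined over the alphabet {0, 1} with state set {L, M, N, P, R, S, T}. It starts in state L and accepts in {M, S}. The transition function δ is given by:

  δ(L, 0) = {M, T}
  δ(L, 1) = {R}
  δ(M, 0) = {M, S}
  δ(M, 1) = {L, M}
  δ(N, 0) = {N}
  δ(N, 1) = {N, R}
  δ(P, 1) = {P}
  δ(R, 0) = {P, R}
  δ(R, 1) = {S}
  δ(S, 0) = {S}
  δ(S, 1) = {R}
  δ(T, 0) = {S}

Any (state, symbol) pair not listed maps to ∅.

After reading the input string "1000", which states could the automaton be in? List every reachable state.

{P, R}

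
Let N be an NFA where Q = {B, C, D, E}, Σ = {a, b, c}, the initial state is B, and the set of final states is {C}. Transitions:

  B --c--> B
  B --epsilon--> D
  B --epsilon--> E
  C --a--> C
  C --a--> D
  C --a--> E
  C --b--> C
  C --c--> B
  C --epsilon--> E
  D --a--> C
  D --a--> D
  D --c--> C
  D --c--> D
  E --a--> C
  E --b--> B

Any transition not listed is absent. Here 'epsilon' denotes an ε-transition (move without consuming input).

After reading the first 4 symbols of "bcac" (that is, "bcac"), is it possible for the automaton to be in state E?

Start: ε-closure({B}) = {B, D, E}.
Read 'b': B→∅, D→∅, E→{B}; union {B}; ε-closure = {B, D, E}.
Read 'c': B→{B}, D→{C, D}, E→∅; union {B, C, D}; ε-closure = {B, C, D, E}.
Read 'a': B→∅, C→{C, D, E}, D→{C, D}, E→{C}; now {C, D, E}.
Read 'c': C→{B}, D→{C, D}, E→∅; union {B, C, D}; ε-closure = {B, C, D, E}.
State E is in {B, C, D, E}.

Yes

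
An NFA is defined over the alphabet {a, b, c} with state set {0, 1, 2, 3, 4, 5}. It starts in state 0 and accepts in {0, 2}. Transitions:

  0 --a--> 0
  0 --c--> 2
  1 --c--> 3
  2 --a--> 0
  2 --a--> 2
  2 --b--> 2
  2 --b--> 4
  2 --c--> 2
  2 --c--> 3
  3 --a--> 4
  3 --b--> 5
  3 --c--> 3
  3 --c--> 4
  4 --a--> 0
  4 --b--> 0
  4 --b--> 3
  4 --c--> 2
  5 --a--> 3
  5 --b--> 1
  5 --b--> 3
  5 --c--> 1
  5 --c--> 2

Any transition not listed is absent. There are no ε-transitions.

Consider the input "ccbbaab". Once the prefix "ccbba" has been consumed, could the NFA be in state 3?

Start in {0}.
Read 'c': 0→{2}; now {2}.
Read 'c': 2→{2, 3}; now {2, 3}.
Read 'b': 2→{2, 4}, 3→{5}; now {2, 4, 5}.
Read 'b': 2→{2, 4}, 4→{0, 3}, 5→{1, 3}; now {0, 1, 2, 3, 4}.
Read 'a': 0→{0}, 1→∅, 2→{0, 2}, 3→{4}, 4→{0}; now {0, 2, 4}.
State 3 is not in {0, 2, 4}.

No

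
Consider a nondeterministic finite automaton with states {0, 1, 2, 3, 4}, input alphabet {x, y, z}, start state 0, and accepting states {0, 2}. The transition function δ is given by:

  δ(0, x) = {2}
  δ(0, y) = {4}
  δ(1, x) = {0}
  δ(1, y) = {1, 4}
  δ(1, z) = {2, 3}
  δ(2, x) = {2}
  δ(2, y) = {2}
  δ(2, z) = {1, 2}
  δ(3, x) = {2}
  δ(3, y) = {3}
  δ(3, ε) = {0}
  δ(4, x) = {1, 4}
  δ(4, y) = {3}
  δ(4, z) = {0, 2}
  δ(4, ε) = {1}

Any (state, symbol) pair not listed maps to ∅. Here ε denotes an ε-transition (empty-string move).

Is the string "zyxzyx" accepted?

No

Start in {0}.
Read 'z': 0→∅; now ∅.
The set is empty and remains empty for the remaining 5 symbols.
The final set ∅ contains no accepting state.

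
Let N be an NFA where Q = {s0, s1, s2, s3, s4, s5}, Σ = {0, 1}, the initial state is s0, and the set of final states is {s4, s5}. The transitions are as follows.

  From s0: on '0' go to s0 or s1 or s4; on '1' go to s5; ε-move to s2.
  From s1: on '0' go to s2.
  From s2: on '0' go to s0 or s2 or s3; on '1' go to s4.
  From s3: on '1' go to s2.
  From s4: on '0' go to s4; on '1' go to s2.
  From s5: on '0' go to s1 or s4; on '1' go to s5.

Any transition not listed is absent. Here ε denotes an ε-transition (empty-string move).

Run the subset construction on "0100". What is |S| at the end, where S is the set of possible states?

Start: ε-closure({s0}) = {s0, s2}.
Read '0': s0→{s0, s1, s4}, s2→{s0, s2, s3}; now {s0, s1, s2, s3, s4}.
Read '1': s0→{s5}, s1→∅, s2→{s4}, s3→{s2}, s4→{s2}; now {s2, s4, s5}.
Read '0': s2→{s0, s2, s3}, s4→{s4}, s5→{s1, s4}; now {s0, s1, s2, s3, s4}.
Read '0': s0→{s0, s1, s4}, s1→{s2}, s2→{s0, s2, s3}, s3→∅, s4→{s4}; now {s0, s1, s2, s3, s4}.
That set has 5 states.

5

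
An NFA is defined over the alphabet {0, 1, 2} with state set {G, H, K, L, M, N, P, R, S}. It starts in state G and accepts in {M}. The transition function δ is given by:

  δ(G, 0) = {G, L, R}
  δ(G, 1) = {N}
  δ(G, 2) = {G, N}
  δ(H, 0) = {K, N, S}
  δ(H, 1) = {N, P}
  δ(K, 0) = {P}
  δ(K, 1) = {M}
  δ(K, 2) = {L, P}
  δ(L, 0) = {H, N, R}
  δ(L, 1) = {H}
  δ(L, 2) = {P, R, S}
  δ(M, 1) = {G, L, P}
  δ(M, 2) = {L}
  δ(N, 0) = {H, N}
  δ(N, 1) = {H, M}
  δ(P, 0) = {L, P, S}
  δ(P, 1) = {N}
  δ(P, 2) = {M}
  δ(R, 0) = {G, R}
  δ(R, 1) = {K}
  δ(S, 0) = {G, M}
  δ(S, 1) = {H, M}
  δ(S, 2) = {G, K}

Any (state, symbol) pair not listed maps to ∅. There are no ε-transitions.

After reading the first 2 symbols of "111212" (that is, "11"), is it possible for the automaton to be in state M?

Yes

Start in {G}.
Read '1': G→{N}; now {N}.
Read '1': N→{H, M}; now {H, M}.
State M is in {H, M}.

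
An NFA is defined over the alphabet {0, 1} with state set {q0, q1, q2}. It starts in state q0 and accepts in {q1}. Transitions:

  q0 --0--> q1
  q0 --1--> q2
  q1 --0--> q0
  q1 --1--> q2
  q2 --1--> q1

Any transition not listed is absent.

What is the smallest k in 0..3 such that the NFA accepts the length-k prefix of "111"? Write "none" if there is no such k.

2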